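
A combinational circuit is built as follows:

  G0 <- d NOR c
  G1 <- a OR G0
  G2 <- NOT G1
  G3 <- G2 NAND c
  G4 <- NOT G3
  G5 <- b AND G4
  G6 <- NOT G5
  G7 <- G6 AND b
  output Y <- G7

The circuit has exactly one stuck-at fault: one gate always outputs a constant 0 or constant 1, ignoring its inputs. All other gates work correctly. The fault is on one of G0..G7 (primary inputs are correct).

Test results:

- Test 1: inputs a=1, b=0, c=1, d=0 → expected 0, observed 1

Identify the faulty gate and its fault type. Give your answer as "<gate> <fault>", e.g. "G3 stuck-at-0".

Fault-free values for test 1 (a=1, b=0, c=1, d=0): G0=0, G1=1, G2=0, G3=1, G4=0, G5=0, G6=1, G7=0, giving Y=0. Observed 1.
Test 1: faults giving observed 1 are {G7 stuck-at-1}.
Only G7 stuck-at-1 is consistent with every test.

G7 stuck-at-1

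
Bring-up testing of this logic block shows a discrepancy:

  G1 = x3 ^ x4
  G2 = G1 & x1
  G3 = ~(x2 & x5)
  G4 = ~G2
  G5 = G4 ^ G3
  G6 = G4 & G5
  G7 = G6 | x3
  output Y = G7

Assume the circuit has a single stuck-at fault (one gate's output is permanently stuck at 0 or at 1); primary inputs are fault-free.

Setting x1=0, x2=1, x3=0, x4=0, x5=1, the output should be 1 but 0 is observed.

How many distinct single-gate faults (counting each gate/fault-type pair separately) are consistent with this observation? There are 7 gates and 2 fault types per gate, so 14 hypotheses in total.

Fault-free: G1=0, G2=0, G3=0, G4=1, G5=1, G6=1, G7=1 → 1. Observed 0.
  G1 stuck-at-0: output 1 ✗
  G1 stuck-at-1: output 1 ✗
  G2 stuck-at-0: output 1 ✗
  G2 stuck-at-1: output 0 ✓
  G3 stuck-at-0: output 1 ✗
  G3 stuck-at-1: output 0 ✓
  G4 stuck-at-0: output 0 ✓
  G4 stuck-at-1: output 1 ✗
  G5 stuck-at-0: output 0 ✓
  G5 stuck-at-1: output 1 ✗
  G6 stuck-at-0: output 0 ✓
  G6 stuck-at-1: output 1 ✗
  G7 stuck-at-0: output 0 ✓
  G7 stuck-at-1: output 1 ✗
Consistent faults: {G2 stuck-at-1, G3 stuck-at-1, G4 stuck-at-0, G5 stuck-at-0, G6 stuck-at-0, G7 stuck-at-0} — 6 in all.

6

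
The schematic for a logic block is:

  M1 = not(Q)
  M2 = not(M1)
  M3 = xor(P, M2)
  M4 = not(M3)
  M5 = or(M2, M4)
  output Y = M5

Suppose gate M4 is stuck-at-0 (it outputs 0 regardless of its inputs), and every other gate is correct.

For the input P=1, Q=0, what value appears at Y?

Propagate with M4 forced: M1=1, M2=0, M3=1, M4=0 [stuck-at-0], M5=0.
So Y = 0. (Same as the fault-free value — the fault is masked on this input.)

0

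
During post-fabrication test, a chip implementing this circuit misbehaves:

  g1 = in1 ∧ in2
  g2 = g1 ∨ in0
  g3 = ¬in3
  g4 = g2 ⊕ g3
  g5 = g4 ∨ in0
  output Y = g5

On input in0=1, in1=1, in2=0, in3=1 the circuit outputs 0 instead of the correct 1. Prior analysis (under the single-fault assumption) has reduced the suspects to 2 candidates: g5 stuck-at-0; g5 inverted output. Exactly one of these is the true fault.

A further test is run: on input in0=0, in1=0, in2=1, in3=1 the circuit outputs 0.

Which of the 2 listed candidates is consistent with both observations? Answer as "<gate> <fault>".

g5 stuck-at-0

Evaluate each candidate on input in0=0, in1=0, in2=1, in3=1:
  g5 stuck-at-0: g1=0, g2=0, g3=0, g4=0, g5=0 [stuck-at-0] → 0 — matches
  g5 inverted output: g1=0, g2=0, g3=0, g4=0, g5=1 [inverted output] → 1 — eliminated
Only g5 stuck-at-0 reproduces the observed 0.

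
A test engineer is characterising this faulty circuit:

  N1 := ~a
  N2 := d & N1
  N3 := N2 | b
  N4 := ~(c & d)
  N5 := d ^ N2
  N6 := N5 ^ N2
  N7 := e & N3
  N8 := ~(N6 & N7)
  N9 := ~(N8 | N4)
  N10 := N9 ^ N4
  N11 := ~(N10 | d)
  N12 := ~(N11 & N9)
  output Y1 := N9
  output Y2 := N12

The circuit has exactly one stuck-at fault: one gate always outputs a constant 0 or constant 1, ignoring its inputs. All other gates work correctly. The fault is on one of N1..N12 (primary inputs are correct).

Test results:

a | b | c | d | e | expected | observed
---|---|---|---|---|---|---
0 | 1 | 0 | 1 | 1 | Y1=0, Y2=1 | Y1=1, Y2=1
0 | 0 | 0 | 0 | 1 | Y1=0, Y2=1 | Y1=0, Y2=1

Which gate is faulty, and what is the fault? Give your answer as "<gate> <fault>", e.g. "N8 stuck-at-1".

N4 stuck-at-0

Fault-free values for test 1 (a=0, b=1, c=0, d=1, e=1): N1=1, N2=1, N3=1, N4=1, N5=0, N6=1, N7=1, N8=0, N9=0, N10=1, N11=0, N12=1, giving Y1=0, Y2=1. Observed Y1=1, Y2=1.
Test 1: faults giving observed Y1=1, Y2=1 are {N4 stuck-at-0, N9 stuck-at-1}.
Test 2 (a=0, b=0, c=0, d=0, e=1): fault-free N1=1, N2=0, N3=0, N4=1, N5=0, N6=0, N7=0, N8=1, N9=0, N10=1, N11=0, N12=1 → Y1=0, Y2=1; observed Y1=0, Y2=1. Eliminates N9 stuck-at-1.
Only N4 stuck-at-0 is consistent with every test.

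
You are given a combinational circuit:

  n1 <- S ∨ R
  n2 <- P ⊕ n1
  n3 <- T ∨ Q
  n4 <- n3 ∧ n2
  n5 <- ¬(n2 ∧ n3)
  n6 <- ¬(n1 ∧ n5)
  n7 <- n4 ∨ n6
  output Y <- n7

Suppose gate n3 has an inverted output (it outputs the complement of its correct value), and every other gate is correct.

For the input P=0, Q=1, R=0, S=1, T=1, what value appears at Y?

0

Propagate with n3 forced: n1=1, n2=1, n3=0 [inverted output], n4=0, n5=1, n6=0, n7=0.
So Y = 0. (Without the fault it would be 1.)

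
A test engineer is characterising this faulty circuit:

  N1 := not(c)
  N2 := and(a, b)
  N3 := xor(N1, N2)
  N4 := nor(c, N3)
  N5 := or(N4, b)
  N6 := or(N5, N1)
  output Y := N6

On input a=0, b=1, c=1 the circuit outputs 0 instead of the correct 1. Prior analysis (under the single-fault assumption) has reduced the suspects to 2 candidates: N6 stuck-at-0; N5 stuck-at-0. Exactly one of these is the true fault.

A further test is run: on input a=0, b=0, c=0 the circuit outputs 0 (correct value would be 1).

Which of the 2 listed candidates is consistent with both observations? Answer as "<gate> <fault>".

N6 stuck-at-0

Evaluate each candidate on input a=0, b=0, c=0:
  N6 stuck-at-0: N1=1, N2=0, N3=1, N4=0, N5=0, N6=0 [stuck-at-0] → 0 — matches
  N5 stuck-at-0: N1=1, N2=0, N3=1, N4=0, N5=0 [stuck-at-0], N6=1 → 1 — eliminated
Only N6 stuck-at-0 reproduces the observed 0.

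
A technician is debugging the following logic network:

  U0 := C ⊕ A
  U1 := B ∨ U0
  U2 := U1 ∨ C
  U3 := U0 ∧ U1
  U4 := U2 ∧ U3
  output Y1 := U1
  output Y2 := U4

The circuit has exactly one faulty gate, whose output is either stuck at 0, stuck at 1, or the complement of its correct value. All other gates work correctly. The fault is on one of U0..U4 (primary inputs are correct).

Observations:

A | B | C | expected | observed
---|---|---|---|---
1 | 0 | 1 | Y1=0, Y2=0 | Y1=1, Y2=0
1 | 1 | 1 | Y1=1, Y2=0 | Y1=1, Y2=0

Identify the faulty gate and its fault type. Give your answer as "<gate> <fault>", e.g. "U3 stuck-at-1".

U1 stuck-at-1

Fault-free values for test 1 (A=1, B=0, C=1): U0=0, U1=0, U2=1, U3=0, U4=0, giving Y1=0, Y2=0. Observed Y1=1, Y2=0.
Test 1: faults giving observed Y1=1, Y2=0 are {U1 stuck-at-1, U1 inverted output}.
Test 2 (A=1, B=1, C=1): fault-free U0=0, U1=1, U2=1, U3=0, U4=0 → Y1=1, Y2=0; observed Y1=1, Y2=0. Eliminates U1 inverted output.
Only U1 stuck-at-1 is consistent with every test.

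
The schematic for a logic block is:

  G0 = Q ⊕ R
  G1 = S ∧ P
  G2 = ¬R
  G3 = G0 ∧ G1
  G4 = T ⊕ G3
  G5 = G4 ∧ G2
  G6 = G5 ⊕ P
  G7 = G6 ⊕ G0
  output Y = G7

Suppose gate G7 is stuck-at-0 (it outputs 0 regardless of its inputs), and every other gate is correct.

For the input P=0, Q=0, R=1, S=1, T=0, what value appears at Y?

Propagate with G7 forced: G0=1, G1=0, G2=0, G3=0, G4=0, G5=0, G6=0, G7=0 [stuck-at-0].
So Y = 0. (Without the fault it would be 1.)

0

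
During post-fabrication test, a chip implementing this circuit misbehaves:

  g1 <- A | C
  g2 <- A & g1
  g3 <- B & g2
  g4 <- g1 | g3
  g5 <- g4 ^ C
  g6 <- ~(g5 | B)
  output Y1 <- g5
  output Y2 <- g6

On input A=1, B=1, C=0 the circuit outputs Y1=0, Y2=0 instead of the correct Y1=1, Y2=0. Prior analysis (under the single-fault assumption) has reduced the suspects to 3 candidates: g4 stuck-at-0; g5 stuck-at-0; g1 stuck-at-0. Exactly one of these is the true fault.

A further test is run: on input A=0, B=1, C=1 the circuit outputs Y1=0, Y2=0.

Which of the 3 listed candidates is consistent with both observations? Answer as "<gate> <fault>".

Evaluate each candidate on input A=0, B=1, C=1:
  g4 stuck-at-0: g1=1, g2=0, g3=0, g4=0 [stuck-at-0], g5=1, g6=0 → Y1=1, Y2=0 — eliminated
  g5 stuck-at-0: g1=1, g2=0, g3=0, g4=1, g5=0 [stuck-at-0], g6=0 → Y1=0, Y2=0 — matches
  g1 stuck-at-0: g1=0 [stuck-at-0], g2=0, g3=0, g4=0, g5=1, g6=0 → Y1=1, Y2=0 — eliminated
Only g5 stuck-at-0 reproduces the observed Y1=0, Y2=0.

g5 stuck-at-0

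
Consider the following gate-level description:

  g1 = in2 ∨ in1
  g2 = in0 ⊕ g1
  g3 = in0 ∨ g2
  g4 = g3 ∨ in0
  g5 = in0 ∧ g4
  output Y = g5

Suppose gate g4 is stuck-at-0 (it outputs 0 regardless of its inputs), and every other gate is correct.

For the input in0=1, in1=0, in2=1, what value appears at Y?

0

Propagate with g4 forced: g1=1, g2=0, g3=1, g4=0 [stuck-at-0], g5=0.
So Y = 0. (Without the fault it would be 1.)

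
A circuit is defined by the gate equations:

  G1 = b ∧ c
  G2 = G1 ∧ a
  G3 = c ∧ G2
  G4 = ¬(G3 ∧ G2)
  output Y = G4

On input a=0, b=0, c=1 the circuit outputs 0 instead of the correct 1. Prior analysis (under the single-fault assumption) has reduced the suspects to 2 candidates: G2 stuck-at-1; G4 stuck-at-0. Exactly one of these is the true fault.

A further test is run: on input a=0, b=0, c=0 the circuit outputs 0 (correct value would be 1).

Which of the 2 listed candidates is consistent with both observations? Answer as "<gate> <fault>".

G4 stuck-at-0

Evaluate each candidate on input a=0, b=0, c=0:
  G2 stuck-at-1: G1=0, G2=1 [stuck-at-1], G3=0, G4=1 → 1 — eliminated
  G4 stuck-at-0: G1=0, G2=0, G3=0, G4=0 [stuck-at-0] → 0 — matches
Only G4 stuck-at-0 reproduces the observed 0.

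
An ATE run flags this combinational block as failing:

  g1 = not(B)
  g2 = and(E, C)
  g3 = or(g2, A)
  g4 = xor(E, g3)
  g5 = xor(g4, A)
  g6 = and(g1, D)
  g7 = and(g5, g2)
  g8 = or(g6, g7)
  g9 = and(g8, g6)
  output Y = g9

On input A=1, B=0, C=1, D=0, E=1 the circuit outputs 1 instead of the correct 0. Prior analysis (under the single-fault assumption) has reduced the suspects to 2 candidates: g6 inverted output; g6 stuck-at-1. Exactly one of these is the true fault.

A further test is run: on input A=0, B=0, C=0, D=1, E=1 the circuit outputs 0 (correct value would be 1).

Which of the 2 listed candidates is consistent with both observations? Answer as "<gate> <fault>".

g6 inverted output

Evaluate each candidate on input A=0, B=0, C=0, D=1, E=1:
  g6 inverted output: g1=1, g2=0, g3=0, g4=1, g5=1, g6=0 [inverted output], g7=0, g8=0, g9=0 → 0 — matches
  g6 stuck-at-1: g1=1, g2=0, g3=0, g4=1, g5=1, g6=1 [stuck-at-1], g7=0, g8=1, g9=1 → 1 — eliminated
Only g6 inverted output reproduces the observed 0.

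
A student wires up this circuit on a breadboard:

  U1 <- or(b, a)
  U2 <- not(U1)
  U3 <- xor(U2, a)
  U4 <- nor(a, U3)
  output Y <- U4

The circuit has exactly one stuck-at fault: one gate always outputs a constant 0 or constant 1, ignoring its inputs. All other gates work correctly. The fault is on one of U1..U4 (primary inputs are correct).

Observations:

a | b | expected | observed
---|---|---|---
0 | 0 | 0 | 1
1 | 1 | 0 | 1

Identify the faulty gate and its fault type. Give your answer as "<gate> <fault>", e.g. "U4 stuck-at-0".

Fault-free values for test 1 (a=0, b=0): U1=0, U2=1, U3=1, U4=0, giving Y=0. Observed 1.
Test 1: faults giving observed 1 are {U1 stuck-at-1, U2 stuck-at-0, U3 stuck-at-0, U4 stuck-at-1}.
Test 2 (a=1, b=1): fault-free U1=1, U2=0, U3=1, U4=0 → 0; observed 1. Eliminates U1 stuck-at-1, U2 stuck-at-0, U3 stuck-at-0.
Only U4 stuck-at-1 is consistent with every test.

U4 stuck-at-1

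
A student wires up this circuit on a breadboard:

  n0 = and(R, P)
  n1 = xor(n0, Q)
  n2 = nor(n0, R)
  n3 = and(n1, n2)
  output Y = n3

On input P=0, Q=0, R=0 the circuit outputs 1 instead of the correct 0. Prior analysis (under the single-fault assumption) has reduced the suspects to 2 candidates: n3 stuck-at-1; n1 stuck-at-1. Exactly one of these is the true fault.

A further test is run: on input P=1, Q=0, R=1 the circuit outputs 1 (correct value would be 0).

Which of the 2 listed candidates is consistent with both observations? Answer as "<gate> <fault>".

Evaluate each candidate on input P=1, Q=0, R=1:
  n3 stuck-at-1: n0=1, n1=1, n2=0, n3=1 [stuck-at-1] → 1 — matches
  n1 stuck-at-1: n0=1, n1=1 [stuck-at-1], n2=0, n3=0 → 0 — eliminated
Only n3 stuck-at-1 reproduces the observed 1.

n3 stuck-at-1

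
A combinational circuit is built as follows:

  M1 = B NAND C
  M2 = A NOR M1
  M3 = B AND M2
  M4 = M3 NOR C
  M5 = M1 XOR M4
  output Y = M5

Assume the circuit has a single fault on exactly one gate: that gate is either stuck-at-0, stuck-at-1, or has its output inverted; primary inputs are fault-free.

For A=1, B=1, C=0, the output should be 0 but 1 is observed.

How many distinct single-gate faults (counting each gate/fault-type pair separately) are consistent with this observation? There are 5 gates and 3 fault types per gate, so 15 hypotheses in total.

Fault-free: M1=1, M2=0, M3=0, M4=1, M5=0 → 0. Observed 1.
  M1: stuck-at-0, inverted output ✓; others ✗
  M2: stuck-at-1, inverted output ✓; others ✗
  M3: stuck-at-1, inverted output ✓; others ✗
  M4: stuck-at-0, inverted output ✓; others ✗
  M5: stuck-at-1, inverted output ✓; others ✗
Consistent faults: {M1 stuck-at-0, M1 inverted output, M2 stuck-at-1, M2 inverted output, M3 stuck-at-1, M3 inverted output, M4 stuck-at-0, M4 inverted output, M5 stuck-at-1, M5 inverted output} — 10 in all.

10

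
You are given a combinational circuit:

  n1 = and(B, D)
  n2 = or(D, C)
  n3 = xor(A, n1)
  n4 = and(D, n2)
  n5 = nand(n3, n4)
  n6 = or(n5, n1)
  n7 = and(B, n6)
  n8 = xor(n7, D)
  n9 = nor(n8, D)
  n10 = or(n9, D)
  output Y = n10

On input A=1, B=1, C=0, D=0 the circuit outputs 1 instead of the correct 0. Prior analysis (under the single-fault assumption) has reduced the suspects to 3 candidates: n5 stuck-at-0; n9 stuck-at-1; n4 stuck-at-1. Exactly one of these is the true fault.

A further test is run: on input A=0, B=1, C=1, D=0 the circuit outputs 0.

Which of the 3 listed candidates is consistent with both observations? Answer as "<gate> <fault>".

Evaluate each candidate on input A=0, B=1, C=1, D=0:
  n5 stuck-at-0: n1=0, n2=1, n3=0, n4=0, n5=0 [stuck-at-0], n6=0, n7=0, n8=0, n9=1, n10=1 → 1 — eliminated
  n9 stuck-at-1: n1=0, n2=1, n3=0, n4=0, n5=1, n6=1, n7=1, n8=1, n9=1 [stuck-at-1], n10=1 → 1 — eliminated
  n4 stuck-at-1: n1=0, n2=1, n3=0, n4=1 [stuck-at-1], n5=1, n6=1, n7=1, n8=1, n9=0, n10=0 → 0 — matches
Only n4 stuck-at-1 reproduces the observed 0.

n4 stuck-at-1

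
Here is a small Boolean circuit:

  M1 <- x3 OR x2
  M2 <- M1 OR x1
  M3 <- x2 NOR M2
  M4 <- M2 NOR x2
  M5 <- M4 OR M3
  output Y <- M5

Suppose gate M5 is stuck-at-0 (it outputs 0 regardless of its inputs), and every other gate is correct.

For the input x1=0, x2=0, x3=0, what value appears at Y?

Propagate with M5 forced: M1=0, M2=0, M3=1, M4=1, M5=0 [stuck-at-0].
So Y = 0. (Without the fault it would be 1.)

0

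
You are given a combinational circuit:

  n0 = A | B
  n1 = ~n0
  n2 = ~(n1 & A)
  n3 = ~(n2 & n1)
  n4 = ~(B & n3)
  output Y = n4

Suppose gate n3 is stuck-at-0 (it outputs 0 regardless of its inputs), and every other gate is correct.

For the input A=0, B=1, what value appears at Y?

Propagate with n3 forced: n0=1, n1=0, n2=1, n3=0 [stuck-at-0], n4=1.
So Y = 1. (Without the fault it would be 0.)

1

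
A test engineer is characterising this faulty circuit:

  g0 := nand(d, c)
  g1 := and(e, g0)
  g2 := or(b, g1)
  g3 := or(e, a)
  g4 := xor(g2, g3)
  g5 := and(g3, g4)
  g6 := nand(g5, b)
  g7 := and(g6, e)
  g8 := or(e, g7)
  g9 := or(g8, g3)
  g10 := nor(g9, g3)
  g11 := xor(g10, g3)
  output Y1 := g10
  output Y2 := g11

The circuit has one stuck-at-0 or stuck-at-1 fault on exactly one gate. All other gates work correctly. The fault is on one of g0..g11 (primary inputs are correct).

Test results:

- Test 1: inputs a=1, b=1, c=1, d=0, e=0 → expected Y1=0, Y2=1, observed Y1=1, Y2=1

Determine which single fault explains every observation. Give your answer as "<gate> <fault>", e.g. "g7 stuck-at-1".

g3 stuck-at-0

Fault-free values for test 1 (a=1, b=1, c=1, d=0, e=0): g0=1, g1=0, g2=1, g3=1, g4=0, g5=0, g6=1, g7=0, g8=0, g9=1, g10=0, g11=1, giving Y1=0, Y2=1. Observed Y1=1, Y2=1.
Test 1: faults giving observed Y1=1, Y2=1 are {g3 stuck-at-0}.
Only g3 stuck-at-0 is consistent with every test.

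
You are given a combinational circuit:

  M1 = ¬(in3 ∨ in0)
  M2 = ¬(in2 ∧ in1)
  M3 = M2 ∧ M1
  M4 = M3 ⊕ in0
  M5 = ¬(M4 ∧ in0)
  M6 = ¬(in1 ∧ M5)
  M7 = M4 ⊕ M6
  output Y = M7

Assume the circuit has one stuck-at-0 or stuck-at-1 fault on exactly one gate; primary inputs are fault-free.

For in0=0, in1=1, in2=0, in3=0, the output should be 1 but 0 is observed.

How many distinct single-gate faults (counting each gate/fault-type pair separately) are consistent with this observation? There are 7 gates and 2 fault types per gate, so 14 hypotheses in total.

Fault-free: M1=1, M2=1, M3=1, M4=1, M5=1, M6=0, M7=1 → 1. Observed 0.
  M1 stuck-at-0: output 0 ✓
  M1 stuck-at-1: output 1 ✗
  M2 stuck-at-0: output 0 ✓
  M2 stuck-at-1: output 1 ✗
  M3 stuck-at-0: output 0 ✓
  M3 stuck-at-1: output 1 ✗
  M4 stuck-at-0: output 0 ✓
  M4 stuck-at-1: output 1 ✗
  M5 stuck-at-0: output 0 ✓
  M5 stuck-at-1: output 1 ✗
  M6 stuck-at-0: output 1 ✗
  M6 stuck-at-1: output 0 ✓
  M7 stuck-at-0: output 0 ✓
  M7 stuck-at-1: output 1 ✗
Consistent faults: {M1 stuck-at-0, M2 stuck-at-0, M3 stuck-at-0, M4 stuck-at-0, M5 stuck-at-0, M6 stuck-at-1, M7 stuck-at-0} — 7 in all.

7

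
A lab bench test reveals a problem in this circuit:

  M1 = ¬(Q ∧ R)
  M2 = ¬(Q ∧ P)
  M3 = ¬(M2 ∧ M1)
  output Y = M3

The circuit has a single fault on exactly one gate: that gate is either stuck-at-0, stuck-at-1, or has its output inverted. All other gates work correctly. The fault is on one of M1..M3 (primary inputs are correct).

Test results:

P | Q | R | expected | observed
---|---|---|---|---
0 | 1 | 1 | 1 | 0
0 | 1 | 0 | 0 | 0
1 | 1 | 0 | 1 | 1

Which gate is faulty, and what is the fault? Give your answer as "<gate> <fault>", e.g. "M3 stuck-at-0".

M1 stuck-at-1

Fault-free values for test 1 (P=0, Q=1, R=1): M1=0, M2=1, M3=1, giving Y=1. Observed 0.
Test 1: faults giving observed 0 are {M1 stuck-at-1, M1 inverted output, M3 stuck-at-0, M3 inverted output}.
Test 2 (P=0, Q=1, R=0): fault-free M1=1, M2=1, M3=0 → 0; observed 0. Eliminates M1 inverted output, M3 inverted output.
Test 3 (P=1, Q=1, R=0): fault-free M1=1, M2=0, M3=1 → 1; observed 1. Eliminates M3 stuck-at-0.
Only M1 stuck-at-1 is consistent with every test.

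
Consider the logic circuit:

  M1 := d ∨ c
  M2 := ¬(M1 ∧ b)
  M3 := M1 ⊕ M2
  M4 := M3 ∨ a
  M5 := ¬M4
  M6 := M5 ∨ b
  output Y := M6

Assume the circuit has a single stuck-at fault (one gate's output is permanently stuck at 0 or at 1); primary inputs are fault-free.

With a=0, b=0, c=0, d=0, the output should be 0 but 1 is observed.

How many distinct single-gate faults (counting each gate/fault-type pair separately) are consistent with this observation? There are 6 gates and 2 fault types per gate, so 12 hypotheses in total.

6

Fault-free: M1=0, M2=1, M3=1, M4=1, M5=0, M6=0 → 0. Observed 1.
  M1 stuck-at-0: output 0 ✗
  M1 stuck-at-1: output 1 ✓
  M2 stuck-at-0: output 1 ✓
  M2 stuck-at-1: output 0 ✗
  M3 stuck-at-0: output 1 ✓
  M3 stuck-at-1: output 0 ✗
  M4 stuck-at-0: output 1 ✓
  M4 stuck-at-1: output 0 ✗
  M5 stuck-at-0: output 0 ✗
  M5 stuck-at-1: output 1 ✓
  M6 stuck-at-0: output 0 ✗
  M6 stuck-at-1: output 1 ✓
Consistent faults: {M1 stuck-at-1, M2 stuck-at-0, M3 stuck-at-0, M4 stuck-at-0, M5 stuck-at-1, M6 stuck-at-1} — 6 in all.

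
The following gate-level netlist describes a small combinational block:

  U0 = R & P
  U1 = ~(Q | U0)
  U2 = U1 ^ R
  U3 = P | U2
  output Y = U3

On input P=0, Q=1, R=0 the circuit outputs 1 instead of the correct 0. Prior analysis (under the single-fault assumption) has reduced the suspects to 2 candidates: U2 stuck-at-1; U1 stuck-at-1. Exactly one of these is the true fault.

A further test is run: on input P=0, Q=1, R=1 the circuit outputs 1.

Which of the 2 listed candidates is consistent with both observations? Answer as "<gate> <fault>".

Evaluate each candidate on input P=0, Q=1, R=1:
  U2 stuck-at-1: U0=0, U1=0, U2=1 [stuck-at-1], U3=1 → 1 — matches
  U1 stuck-at-1: U0=0, U1=1 [stuck-at-1], U2=0, U3=0 → 0 — eliminated
Only U2 stuck-at-1 reproduces the observed 1.

U2 stuck-at-1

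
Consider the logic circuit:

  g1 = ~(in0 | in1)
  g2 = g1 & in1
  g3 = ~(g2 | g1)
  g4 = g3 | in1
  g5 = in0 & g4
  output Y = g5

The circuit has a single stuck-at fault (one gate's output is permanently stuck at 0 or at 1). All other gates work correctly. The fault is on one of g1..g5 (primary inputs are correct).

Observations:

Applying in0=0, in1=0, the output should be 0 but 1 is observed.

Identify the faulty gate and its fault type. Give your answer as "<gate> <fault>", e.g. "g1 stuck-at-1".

g5 stuck-at-1

Fault-free values for test 1 (in0=0, in1=0): g1=1, g2=0, g3=0, g4=0, g5=0, giving Y=0. Observed 1.
Test 1: faults giving observed 1 are {g5 stuck-at-1}.
Only g5 stuck-at-1 is consistent with every test.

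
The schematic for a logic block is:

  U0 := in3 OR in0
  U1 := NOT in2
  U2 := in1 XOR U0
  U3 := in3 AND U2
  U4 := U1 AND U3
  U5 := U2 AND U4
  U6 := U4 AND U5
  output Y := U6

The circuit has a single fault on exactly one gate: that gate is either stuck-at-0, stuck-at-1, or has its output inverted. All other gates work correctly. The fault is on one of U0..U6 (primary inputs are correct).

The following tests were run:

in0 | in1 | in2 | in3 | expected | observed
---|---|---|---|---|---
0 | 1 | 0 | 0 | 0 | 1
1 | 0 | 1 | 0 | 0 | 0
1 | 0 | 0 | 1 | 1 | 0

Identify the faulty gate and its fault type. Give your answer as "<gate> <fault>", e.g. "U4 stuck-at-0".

Fault-free values for test 1 (in0=0, in1=1, in2=0, in3=0): U0=0, U1=1, U2=1, U3=0, U4=0, U5=0, U6=0, giving Y=0. Observed 1.
Test 1: faults giving observed 1 are {U3 stuck-at-1, U3 inverted output, U4 stuck-at-1, U4 inverted output, U6 stuck-at-1, U6 inverted output}.
Test 2 (in0=1, in1=0, in2=1, in3=0): fault-free U0=1, U1=0, U2=1, U3=0, U4=0, U5=0, U6=0 → 0; observed 0. Eliminates U4 stuck-at-1, U4 inverted output, U6 stuck-at-1, U6 inverted output.
Test 3 (in0=1, in1=0, in2=0, in3=1): fault-free U0=1, U1=1, U2=1, U3=1, U4=1, U5=1, U6=1 → 1; observed 0. Eliminates U3 stuck-at-1.
Only U3 inverted output is consistent with every test.

U3 inverted output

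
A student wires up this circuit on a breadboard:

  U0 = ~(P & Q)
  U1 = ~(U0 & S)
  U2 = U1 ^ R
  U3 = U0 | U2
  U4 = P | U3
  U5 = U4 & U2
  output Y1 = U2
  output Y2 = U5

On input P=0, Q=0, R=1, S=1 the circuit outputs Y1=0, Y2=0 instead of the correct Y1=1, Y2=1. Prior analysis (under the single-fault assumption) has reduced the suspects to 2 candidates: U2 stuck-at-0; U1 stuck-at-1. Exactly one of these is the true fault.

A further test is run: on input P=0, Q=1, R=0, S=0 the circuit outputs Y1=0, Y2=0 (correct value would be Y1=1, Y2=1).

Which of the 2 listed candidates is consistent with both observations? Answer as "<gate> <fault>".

Evaluate each candidate on input P=0, Q=1, R=0, S=0:
  U2 stuck-at-0: U0=1, U1=1, U2=0 [stuck-at-0], U3=1, U4=1, U5=0 → Y1=0, Y2=0 — matches
  U1 stuck-at-1: U0=1, U1=1 [stuck-at-1], U2=1, U3=1, U4=1, U5=1 → Y1=1, Y2=1 — eliminated
Only U2 stuck-at-0 reproduces the observed Y1=0, Y2=0.

U2 stuck-at-0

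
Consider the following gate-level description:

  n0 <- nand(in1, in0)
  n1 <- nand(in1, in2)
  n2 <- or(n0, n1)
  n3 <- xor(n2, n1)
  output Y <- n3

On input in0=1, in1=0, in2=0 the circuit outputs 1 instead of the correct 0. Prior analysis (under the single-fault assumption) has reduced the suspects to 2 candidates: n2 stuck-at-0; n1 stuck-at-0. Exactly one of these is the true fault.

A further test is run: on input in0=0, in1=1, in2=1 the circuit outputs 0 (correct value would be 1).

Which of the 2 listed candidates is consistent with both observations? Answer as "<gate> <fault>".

Evaluate each candidate on input in0=0, in1=1, in2=1:
  n2 stuck-at-0: n0=1, n1=0, n2=0 [stuck-at-0], n3=0 → 0 — matches
  n1 stuck-at-0: n0=1, n1=0 [stuck-at-0], n2=1, n3=1 → 1 — eliminated
Only n2 stuck-at-0 reproduces the observed 0.

n2 stuck-at-0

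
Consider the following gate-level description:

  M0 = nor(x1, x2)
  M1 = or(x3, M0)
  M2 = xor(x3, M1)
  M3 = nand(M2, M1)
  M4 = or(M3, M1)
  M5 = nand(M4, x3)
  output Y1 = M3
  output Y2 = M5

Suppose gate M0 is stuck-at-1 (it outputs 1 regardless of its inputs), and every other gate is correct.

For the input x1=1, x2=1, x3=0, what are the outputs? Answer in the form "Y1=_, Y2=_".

Propagate with M0 forced: M0=1 [stuck-at-1], M1=1, M2=1, M3=0, M4=1, M5=1.
So the outputs are Y1=0, Y2=1. (Without the fault they would be Y1=1, Y2=1.)

Y1=0, Y2=1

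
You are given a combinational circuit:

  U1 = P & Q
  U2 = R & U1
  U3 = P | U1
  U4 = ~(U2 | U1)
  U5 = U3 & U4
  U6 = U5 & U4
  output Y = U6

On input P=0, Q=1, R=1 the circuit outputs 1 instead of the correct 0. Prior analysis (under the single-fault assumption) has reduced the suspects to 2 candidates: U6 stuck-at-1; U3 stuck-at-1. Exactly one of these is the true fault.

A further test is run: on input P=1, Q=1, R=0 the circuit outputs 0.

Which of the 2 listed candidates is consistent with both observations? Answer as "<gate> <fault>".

Evaluate each candidate on input P=1, Q=1, R=0:
  U6 stuck-at-1: U1=1, U2=0, U3=1, U4=0, U5=0, U6=1 [stuck-at-1] → 1 — eliminated
  U3 stuck-at-1: U1=1, U2=0, U3=1 [stuck-at-1], U4=0, U5=0, U6=0 → 0 — matches
Only U3 stuck-at-1 reproduces the observed 0.

U3 stuck-at-1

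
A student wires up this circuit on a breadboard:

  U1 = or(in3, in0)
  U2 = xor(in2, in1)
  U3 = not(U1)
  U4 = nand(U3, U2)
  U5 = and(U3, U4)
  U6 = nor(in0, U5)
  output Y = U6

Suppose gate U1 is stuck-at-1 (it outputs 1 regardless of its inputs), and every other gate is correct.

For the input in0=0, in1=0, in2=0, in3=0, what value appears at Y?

1

Propagate with U1 forced: U1=1 [stuck-at-1], U2=0, U3=0, U4=1, U5=0, U6=1.
So Y = 1. (Without the fault it would be 0.)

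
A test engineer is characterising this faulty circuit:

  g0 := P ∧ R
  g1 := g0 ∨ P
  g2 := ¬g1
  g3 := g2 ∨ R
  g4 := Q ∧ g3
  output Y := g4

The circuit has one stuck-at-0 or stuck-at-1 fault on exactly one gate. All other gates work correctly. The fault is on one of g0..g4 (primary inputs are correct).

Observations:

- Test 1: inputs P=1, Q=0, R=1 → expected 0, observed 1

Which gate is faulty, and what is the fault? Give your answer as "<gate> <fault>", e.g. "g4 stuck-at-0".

g4 stuck-at-1

Fault-free values for test 1 (P=1, Q=0, R=1): g0=1, g1=1, g2=0, g3=1, g4=0, giving Y=0. Observed 1.
Test 1: faults giving observed 1 are {g4 stuck-at-1}.
Only g4 stuck-at-1 is consistent with every test.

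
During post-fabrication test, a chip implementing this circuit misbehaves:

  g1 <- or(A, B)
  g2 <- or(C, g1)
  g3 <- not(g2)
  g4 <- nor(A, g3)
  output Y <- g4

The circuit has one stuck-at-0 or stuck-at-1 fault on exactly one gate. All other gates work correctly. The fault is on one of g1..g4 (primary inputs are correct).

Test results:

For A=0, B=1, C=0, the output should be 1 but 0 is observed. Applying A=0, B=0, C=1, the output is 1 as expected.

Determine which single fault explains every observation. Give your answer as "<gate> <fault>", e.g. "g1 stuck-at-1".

Fault-free values for test 1 (A=0, B=1, C=0): g1=1, g2=1, g3=0, g4=1, giving Y=1. Observed 0.
Test 1: faults giving observed 0 are {g1 stuck-at-0, g2 stuck-at-0, g3 stuck-at-1, g4 stuck-at-0}.
Test 2 (A=0, B=0, C=1): fault-free g1=0, g2=1, g3=0, g4=1 → 1; observed 1. Eliminates g2 stuck-at-0, g3 stuck-at-1, g4 stuck-at-0.
Only g1 stuck-at-0 is consistent with every test.

g1 stuck-at-0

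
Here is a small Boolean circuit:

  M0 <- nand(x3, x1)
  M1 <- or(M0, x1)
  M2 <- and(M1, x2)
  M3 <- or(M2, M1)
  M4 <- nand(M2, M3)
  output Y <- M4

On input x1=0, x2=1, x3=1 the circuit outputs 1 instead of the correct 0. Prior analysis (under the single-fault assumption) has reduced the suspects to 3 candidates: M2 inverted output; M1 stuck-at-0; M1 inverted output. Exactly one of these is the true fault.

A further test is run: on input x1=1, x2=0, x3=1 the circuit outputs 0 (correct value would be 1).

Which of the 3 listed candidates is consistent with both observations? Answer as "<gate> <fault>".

Evaluate each candidate on input x1=1, x2=0, x3=1:
  M2 inverted output: M0=0, M1=1, M2=1 [inverted output], M3=1, M4=0 → 0 — matches
  M1 stuck-at-0: M0=0, M1=0 [stuck-at-0], M2=0, M3=0, M4=1 → 1 — eliminated
  M1 inverted output: M0=0, M1=0 [inverted output], M2=0, M3=0, M4=1 → 1 — eliminated
Only M2 inverted output reproduces the observed 0.

M2 inverted output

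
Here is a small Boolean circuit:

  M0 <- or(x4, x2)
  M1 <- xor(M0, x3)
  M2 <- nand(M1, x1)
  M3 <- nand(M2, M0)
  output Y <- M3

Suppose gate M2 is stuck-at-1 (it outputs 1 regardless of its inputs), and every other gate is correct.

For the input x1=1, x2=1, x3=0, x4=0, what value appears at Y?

Propagate with M2 forced: M0=1, M1=1, M2=1 [stuck-at-1], M3=0.
So Y = 0. (Without the fault it would be 1.)

0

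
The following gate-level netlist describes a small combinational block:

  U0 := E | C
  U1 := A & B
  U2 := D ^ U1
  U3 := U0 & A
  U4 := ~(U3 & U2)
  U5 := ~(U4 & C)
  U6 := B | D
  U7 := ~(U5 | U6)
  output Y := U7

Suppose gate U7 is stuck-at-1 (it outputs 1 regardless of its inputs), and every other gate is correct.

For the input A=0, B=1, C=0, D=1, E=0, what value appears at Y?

Propagate with U7 forced: U0=0, U1=0, U2=1, U3=0, U4=1, U5=1, U6=1, U7=1 [stuck-at-1].
So Y = 1. (Without the fault it would be 0.)

1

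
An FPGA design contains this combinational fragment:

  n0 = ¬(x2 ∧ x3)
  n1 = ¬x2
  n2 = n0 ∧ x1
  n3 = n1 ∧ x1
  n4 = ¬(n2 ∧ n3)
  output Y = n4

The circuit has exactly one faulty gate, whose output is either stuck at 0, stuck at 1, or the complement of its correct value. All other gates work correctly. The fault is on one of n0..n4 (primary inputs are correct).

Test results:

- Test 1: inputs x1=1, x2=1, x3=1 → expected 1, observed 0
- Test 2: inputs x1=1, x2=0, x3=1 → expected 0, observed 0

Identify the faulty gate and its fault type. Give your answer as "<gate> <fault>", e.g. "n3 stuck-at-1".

n4 stuck-at-0

Fault-free values for test 1 (x1=1, x2=1, x3=1): n0=0, n1=0, n2=0, n3=0, n4=1, giving Y=1. Observed 0.
Test 1: faults giving observed 0 are {n4 stuck-at-0, n4 inverted output}.
Test 2 (x1=1, x2=0, x3=1): fault-free n0=1, n1=1, n2=1, n3=1, n4=0 → 0; observed 0. Eliminates n4 inverted output.
Only n4 stuck-at-0 is consistent with every test.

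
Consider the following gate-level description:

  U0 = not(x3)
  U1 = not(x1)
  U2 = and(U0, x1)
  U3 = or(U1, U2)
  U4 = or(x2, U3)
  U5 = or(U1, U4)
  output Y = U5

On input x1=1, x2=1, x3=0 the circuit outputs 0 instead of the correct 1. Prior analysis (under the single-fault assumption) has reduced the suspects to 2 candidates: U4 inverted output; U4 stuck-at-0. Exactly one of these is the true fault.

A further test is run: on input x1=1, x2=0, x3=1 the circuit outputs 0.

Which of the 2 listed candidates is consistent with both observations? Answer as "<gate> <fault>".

U4 stuck-at-0

Evaluate each candidate on input x1=1, x2=0, x3=1:
  U4 inverted output: U0=0, U1=0, U2=0, U3=0, U4=1 [inverted output], U5=1 → 1 — eliminated
  U4 stuck-at-0: U0=0, U1=0, U2=0, U3=0, U4=0 [stuck-at-0], U5=0 → 0 — matches
Only U4 stuck-at-0 reproduces the observed 0.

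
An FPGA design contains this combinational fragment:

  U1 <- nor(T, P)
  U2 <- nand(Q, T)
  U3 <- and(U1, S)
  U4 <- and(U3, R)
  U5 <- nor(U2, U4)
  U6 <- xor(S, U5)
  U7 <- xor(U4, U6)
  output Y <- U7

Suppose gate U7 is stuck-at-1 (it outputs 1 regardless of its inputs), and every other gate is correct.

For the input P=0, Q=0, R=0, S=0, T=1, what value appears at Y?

1

Propagate with U7 forced: U1=0, U2=1, U3=0, U4=0, U5=0, U6=0, U7=1 [stuck-at-1].
So Y = 1. (Without the fault it would be 0.)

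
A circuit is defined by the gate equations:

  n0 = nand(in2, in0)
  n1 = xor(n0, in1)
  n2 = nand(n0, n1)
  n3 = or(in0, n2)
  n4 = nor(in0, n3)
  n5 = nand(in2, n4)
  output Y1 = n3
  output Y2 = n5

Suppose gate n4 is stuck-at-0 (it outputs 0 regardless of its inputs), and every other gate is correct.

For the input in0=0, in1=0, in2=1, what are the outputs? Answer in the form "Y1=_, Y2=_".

Propagate with n4 forced: n0=1, n1=1, n2=0, n3=0, n4=0 [stuck-at-0], n5=1.
So the outputs are Y1=0, Y2=1. (Without the fault they would be Y1=0, Y2=0.)

Y1=0, Y2=1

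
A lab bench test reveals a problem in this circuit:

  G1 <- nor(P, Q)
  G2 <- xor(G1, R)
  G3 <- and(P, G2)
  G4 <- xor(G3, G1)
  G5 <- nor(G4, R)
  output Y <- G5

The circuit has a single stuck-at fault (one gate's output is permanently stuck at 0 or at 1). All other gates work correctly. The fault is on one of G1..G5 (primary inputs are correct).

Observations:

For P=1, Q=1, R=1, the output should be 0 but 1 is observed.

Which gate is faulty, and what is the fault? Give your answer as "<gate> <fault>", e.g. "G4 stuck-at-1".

Fault-free values for test 1 (P=1, Q=1, R=1): G1=0, G2=1, G3=1, G4=1, G5=0, giving Y=0. Observed 1.
Test 1: faults giving observed 1 are {G5 stuck-at-1}.
Only G5 stuck-at-1 is consistent with every test.

G5 stuck-at-1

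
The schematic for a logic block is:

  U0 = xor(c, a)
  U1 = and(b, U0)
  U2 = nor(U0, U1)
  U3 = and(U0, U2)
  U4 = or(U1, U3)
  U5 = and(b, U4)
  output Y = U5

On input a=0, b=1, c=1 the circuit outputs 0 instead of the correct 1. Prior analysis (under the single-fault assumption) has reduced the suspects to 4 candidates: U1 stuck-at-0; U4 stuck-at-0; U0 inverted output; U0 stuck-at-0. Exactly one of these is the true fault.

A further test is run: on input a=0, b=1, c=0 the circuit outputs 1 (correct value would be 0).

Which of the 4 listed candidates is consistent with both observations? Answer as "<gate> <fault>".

Evaluate each candidate on input a=0, b=1, c=0:
  U1 stuck-at-0: U0=0, U1=0 [stuck-at-0], U2=1, U3=0, U4=0, U5=0 → 0 — eliminated
  U4 stuck-at-0: U0=0, U1=0, U2=1, U3=0, U4=0 [stuck-at-0], U5=0 → 0 — eliminated
  U0 inverted output: U0=1 [inverted output], U1=1, U2=0, U3=0, U4=1, U5=1 → 1 — matches
  U0 stuck-at-0: U0=0 [stuck-at-0], U1=0, U2=1, U3=0, U4=0, U5=0 → 0 — eliminated
Only U0 inverted output reproduces the observed 1.

U0 inverted output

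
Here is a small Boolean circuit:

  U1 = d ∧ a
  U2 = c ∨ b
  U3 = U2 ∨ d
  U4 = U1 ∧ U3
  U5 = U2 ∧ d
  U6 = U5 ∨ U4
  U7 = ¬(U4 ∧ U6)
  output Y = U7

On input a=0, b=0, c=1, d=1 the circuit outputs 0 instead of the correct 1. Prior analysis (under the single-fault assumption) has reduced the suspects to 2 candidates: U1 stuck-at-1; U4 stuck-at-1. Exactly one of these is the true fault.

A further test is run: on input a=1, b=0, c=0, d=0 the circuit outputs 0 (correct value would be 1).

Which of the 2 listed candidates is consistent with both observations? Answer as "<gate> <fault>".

U4 stuck-at-1

Evaluate each candidate on input a=1, b=0, c=0, d=0:
  U1 stuck-at-1: U1=1 [stuck-at-1], U2=0, U3=0, U4=0, U5=0, U6=0, U7=1 → 1 — eliminated
  U4 stuck-at-1: U1=0, U2=0, U3=0, U4=1 [stuck-at-1], U5=0, U6=1, U7=0 → 0 — matches
Only U4 stuck-at-1 reproduces the observed 0.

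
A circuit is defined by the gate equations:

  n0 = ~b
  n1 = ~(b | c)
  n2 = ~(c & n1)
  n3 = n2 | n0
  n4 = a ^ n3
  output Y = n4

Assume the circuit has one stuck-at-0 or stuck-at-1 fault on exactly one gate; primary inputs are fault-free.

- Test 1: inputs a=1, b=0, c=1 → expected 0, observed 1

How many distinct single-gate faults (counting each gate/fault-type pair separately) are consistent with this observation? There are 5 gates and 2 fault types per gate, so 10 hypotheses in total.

2

Fault-free: n0=1, n1=0, n2=1, n3=1, n4=0 → 0. Observed 1.
  n0 stuck-at-0: output 0 ✗
  n0 stuck-at-1: output 0 ✗
  n1 stuck-at-0: output 0 ✗
  n1 stuck-at-1: output 0 ✗
  n2 stuck-at-0: output 0 ✗
  n2 stuck-at-1: output 0 ✗
  n3 stuck-at-0: output 1 ✓
  n3 stuck-at-1: output 0 ✗
  n4 stuck-at-0: output 0 ✗
  n4 stuck-at-1: output 1 ✓
Consistent faults: {n3 stuck-at-0, n4 stuck-at-1} — 2 in all.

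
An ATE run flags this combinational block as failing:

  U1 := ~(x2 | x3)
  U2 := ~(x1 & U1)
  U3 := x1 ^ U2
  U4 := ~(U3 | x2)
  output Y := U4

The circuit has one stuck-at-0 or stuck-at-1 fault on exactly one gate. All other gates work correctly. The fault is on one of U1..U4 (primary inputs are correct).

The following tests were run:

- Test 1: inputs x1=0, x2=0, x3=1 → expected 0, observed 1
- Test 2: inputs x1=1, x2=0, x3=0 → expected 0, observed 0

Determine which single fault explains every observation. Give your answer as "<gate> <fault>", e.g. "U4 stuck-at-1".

U2 stuck-at-0

Fault-free values for test 1 (x1=0, x2=0, x3=1): U1=0, U2=1, U3=1, U4=0, giving Y=0. Observed 1.
Test 1: faults giving observed 1 are {U2 stuck-at-0, U3 stuck-at-0, U4 stuck-at-1}.
Test 2 (x1=1, x2=0, x3=0): fault-free U1=1, U2=0, U3=1, U4=0 → 0; observed 0. Eliminates U3 stuck-at-0, U4 stuck-at-1.
Only U2 stuck-at-0 is consistent with every test.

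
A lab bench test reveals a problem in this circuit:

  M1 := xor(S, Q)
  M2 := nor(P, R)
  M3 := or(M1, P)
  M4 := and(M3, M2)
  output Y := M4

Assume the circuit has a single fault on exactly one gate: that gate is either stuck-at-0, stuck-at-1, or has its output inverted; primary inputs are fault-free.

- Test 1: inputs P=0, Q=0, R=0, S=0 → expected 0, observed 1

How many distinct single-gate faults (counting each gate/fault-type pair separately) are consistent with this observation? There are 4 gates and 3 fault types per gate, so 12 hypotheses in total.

Fault-free: M1=0, M2=1, M3=0, M4=0 → 0. Observed 1.
  M1 stuck-at-0: output 0 ✗
  M1 stuck-at-1: output 1 ✓
  M1 inverted output: output 1 ✓
  M2 stuck-at-0: output 0 ✗
  M2 stuck-at-1: output 0 ✗
  M2 inverted output: output 0 ✗
  M3 stuck-at-0: output 0 ✗
  M3 stuck-at-1: output 1 ✓
  M3 inverted output: output 1 ✓
  M4 stuck-at-0: output 0 ✗
  M4 stuck-at-1: output 1 ✓
  M4 inverted output: output 1 ✓
Consistent faults: {M1 stuck-at-1, M1 inverted output, M3 stuck-at-1, M3 inverted output, M4 stuck-at-1, M4 inverted output} — 6 in all.

6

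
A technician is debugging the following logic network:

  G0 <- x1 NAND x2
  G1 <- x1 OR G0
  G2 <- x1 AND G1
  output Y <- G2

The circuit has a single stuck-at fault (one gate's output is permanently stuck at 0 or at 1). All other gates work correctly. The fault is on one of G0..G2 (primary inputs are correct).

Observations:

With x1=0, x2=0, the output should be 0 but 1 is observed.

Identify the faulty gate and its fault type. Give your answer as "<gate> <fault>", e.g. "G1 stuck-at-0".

G2 stuck-at-1

Fault-free values for test 1 (x1=0, x2=0): G0=1, G1=1, G2=0, giving Y=0. Observed 1.
Test 1: faults giving observed 1 are {G2 stuck-at-1}.
Only G2 stuck-at-1 is consistent with every test.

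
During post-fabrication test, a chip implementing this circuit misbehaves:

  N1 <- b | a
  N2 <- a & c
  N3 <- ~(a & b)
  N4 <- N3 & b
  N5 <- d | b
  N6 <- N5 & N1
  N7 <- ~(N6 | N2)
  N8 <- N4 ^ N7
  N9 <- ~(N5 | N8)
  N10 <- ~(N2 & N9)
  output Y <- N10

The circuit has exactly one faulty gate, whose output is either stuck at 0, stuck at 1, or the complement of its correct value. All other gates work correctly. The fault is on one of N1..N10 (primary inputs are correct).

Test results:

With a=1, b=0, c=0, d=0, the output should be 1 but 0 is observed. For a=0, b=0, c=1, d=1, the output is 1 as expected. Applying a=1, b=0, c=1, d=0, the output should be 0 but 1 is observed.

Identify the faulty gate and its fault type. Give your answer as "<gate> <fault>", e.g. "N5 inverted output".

Fault-free values for test 1 (a=1, b=0, c=0, d=0): N1=1, N2=0, N3=1, N4=0, N5=0, N6=0, N7=1, N8=1, N9=0, N10=1, giving Y=1. Observed 0.
Test 1: faults giving observed 0 are {N2 stuck-at-1, N2 inverted output, N10 stuck-at-0, N10 inverted output}.
Test 2 (a=0, b=0, c=1, d=1): fault-free N1=0, N2=0, N3=1, N4=0, N5=1, N6=0, N7=1, N8=1, N9=0, N10=1 → 1; observed 1. Eliminates N10 stuck-at-0, N10 inverted output.
Test 3 (a=1, b=0, c=1, d=0): fault-free N1=1, N2=1, N3=1, N4=0, N5=0, N6=0, N7=0, N8=0, N9=1, N10=0 → 0; observed 1. Eliminates N2 stuck-at-1.
Only N2 inverted output is consistent with every test.

N2 inverted output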